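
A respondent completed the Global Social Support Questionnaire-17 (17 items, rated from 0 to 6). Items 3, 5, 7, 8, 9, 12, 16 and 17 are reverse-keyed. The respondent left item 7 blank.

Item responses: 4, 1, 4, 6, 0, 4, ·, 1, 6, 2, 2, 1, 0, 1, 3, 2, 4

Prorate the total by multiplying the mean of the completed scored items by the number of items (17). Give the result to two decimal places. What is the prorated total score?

49.94

Reverse-coded (on a 0–6 scale, reversed = 6 − raw):
  item 3: 6 − 4 = 2
  item 5: 6 − 0 = 6
  item 8: 6 − 1 = 5
  item 9: 6 − 6 = 0
  item 12: 6 − 1 = 5
  item 16: 6 − 2 = 4
  item 17: 6 − 4 = 2
Completed scored items (16 of 17): 4, 1, 2, 6, 6, 4, 5, 0, 2, 2, 5, 0, 1, 3, 4, 2; sum = 47.
Person mean = 47 / 16 ≈ 2.9375
Prorated total = (47 / 16) × 17 = 49.94 (to 2 dp)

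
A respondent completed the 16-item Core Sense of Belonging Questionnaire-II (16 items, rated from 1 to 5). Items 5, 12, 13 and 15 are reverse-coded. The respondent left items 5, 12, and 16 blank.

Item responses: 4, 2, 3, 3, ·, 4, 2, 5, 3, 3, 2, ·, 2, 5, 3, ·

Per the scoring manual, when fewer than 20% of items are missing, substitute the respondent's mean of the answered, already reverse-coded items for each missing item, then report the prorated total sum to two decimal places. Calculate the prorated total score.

Reverse-coded (on a 1–5 scale, reversed = 6 − raw):
  item 13: 6 − 2 = 4
  item 15: 6 − 3 = 3
Completed scored items (13 of 16): 4, 2, 3, 3, 4, 2, 5, 3, 3, 2, 4, 5, 3; sum = 43.
Person mean = 43 / 13 ≈ 3.3077
Prorated total = (43 / 13) × 16 = 52.92 (to 2 dp)

52.92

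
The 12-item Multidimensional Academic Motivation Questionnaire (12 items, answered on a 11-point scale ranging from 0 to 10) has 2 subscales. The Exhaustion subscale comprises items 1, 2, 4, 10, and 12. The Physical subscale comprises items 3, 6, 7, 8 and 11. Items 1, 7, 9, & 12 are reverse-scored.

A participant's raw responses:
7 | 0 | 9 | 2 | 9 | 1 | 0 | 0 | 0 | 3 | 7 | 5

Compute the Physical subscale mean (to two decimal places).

5.40

Physical items: 3, 6, 7, 8, 11.
Of these, item 7 is reverse-scored; reversed = (0+10) − raw = 10 − raw.
  item 3: 9
  item 6: 1
  item 7: 10 − 0 = 10
  item 8: 0
  item 11: 7
Sum = 9 + 1 + 10 + 0 + 7 = 27
Mean = 27 / 5 = 5.40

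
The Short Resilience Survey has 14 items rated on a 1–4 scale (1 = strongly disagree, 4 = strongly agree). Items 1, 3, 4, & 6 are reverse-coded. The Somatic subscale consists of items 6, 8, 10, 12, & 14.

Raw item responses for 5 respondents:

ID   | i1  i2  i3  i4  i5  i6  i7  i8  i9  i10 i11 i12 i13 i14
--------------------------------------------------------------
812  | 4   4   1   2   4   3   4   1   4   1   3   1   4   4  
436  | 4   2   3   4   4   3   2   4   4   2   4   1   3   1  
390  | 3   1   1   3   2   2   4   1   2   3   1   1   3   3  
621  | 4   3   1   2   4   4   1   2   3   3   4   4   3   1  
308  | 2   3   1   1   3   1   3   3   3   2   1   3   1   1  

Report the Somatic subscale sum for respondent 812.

9

Respondent 812 raw: 4, 4, 1, 2, 4, 3, 4, 1, 4, 1, 3, 1, 4, 4.
Somatic items: 6, 8, 10, 12, 14.
Reverse-coded (reversed = (1+4) − raw = 5 − raw):
  item 6: 5 − 3 = 2
  item 8: 1
  item 10: 1
  item 12: 1
  item 14: 4
Sum = 2 + 1 + 1 + 1 + 4 = 9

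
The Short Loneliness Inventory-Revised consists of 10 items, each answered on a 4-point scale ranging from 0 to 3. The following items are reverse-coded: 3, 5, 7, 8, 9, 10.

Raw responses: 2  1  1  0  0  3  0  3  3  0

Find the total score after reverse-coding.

17

Apply reverse scoring (on a 0–3 scale, reversed = 3 − raw):
  item 3: 3 − 1 = 2
  item 5: 3 − 0 = 3
  item 7: 3 − 0 = 3
  item 8: 3 − 3 = 0
  item 9: 3 − 3 = 0
  item 10: 3 − 0 = 3
Scored items: 2, 1, 2, 0, 3, 3, 3, 0, 0, 3
Total = 2 + 1 + 2 + 0 + 3 + 3 + 3 + 0 + 0 + 3 = 17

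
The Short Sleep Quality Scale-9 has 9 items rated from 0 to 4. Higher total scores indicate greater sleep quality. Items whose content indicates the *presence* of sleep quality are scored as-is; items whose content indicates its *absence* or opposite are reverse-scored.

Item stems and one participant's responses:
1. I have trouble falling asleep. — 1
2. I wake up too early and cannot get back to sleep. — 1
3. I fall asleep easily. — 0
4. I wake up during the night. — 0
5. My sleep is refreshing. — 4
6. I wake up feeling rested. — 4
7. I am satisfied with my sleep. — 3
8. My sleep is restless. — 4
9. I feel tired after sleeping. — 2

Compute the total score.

23

Items 1, 2, 4, 8, 9 describe the absence/opposite of sleep quality → reverse-score.
on a 0–4 scale, reversed = 4 − raw.
  item 1: 4 − 1 = 3
  item 2: 4 − 1 = 3
  item 3: 0
  item 4: 4 − 0 = 4
  item 5: 4
  item 6: 4
  item 7: 3
  item 8: 4 − 4 = 0
  item 9: 4 − 2 = 2
Total = 3 + 3 + 0 + 4 + 4 + 4 + 3 + 0 + 2 = 23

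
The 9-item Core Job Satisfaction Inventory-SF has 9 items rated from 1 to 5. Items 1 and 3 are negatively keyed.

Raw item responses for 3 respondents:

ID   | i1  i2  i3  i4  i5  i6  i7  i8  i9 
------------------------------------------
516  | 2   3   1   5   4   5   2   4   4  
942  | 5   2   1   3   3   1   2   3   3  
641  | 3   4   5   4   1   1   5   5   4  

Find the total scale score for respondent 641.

28

Respondent 641 raw: 3, 4, 5, 4, 1, 1, 5, 5, 4.
Reverse-coded (on a 1–5 scale, reversed = 6 − raw):
  item 1: 6 − 3 = 3
  item 2: 4
  item 3: 6 − 5 = 1
  item 4: 4
  item 5: 1
  item 6: 1
  item 7: 5
  item 8: 5
  item 9: 4
Sum = 3 + 4 + 1 + 4 + 1 + 1 + 5 + 5 + 4 = 28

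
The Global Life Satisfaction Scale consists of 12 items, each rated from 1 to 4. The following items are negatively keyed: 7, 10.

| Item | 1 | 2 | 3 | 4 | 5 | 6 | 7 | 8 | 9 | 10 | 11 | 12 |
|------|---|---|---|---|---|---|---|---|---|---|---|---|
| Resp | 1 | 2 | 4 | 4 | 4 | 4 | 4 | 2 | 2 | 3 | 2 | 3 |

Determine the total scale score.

31

Reversing items 7 & 10 with 5 − raw:
Total = 1 + 2 + 4 + 4 + 4 + 4 + (5−4) + 2 + 2 + (5−3) + 2 + 3
      = 1 + 2 + 4 + 4 + 4 + 4 + 1 + 2 + 2 + 2 + 2 + 3 = 31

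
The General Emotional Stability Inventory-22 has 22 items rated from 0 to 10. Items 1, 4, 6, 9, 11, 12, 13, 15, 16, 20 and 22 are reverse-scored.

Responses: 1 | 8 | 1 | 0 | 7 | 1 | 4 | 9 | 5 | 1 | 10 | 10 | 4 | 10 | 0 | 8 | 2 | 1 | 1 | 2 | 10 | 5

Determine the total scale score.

Raw sum = 100. Reverse-scored items: 1, 4, 6, 9, 11, 12, 13, 15, 16, 20, 22; their raw sum = 46.
Each reversal replaces raw with 10 − raw, changing the total by 10 − 2·raw per item.
Total = 100 + 11·10 − 2·46 = 100 + 110 − 92 = 118

118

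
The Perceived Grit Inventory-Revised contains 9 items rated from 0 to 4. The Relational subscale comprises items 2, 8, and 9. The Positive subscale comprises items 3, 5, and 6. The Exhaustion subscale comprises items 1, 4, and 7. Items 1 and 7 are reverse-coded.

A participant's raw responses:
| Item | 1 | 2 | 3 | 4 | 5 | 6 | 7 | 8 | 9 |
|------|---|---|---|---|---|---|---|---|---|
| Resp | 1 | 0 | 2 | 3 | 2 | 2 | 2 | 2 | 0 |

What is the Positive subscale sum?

Positive items: 3, 5, 6.
  item 3: 2
  item 5: 2
  item 6: 2
Sum = 2 + 2 + 2 = 6

6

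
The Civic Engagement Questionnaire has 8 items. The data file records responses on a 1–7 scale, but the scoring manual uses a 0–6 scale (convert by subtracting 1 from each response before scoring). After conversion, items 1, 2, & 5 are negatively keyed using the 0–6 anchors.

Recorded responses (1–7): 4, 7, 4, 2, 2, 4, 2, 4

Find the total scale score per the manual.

19

Convert to 0–6: 3, 6, 3, 1, 1, 3, 1, 3
Reverse-coded (reverse-coded value = 6 − response):
  item 1: 6 − 3 = 3
  item 2: 6 − 6 = 0
  item 5: 6 − 1 = 5
Scored: 3, 0, 3, 1, 5, 3, 1, 3
Total = 19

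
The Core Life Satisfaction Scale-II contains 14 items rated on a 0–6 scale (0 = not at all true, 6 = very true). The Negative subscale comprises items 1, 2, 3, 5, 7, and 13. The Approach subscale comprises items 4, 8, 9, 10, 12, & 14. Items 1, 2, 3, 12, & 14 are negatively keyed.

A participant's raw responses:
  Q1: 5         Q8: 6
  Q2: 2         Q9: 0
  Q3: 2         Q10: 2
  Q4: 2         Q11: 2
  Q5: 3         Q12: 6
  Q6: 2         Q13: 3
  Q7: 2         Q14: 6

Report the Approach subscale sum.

10

Approach items: 4, 8, 9, 10, 12, 14.
Of these, items 12 and 14 are negatively keyed; reversed = (0+6) − raw = 6 − raw.
  item 4: 2
  item 8: 6
  item 9: 0
  item 10: 2
  item 12: 6 − 6 = 0
  item 14: 6 − 6 = 0
Sum = 2 + 6 + 0 + 2 + 0 + 0 = 10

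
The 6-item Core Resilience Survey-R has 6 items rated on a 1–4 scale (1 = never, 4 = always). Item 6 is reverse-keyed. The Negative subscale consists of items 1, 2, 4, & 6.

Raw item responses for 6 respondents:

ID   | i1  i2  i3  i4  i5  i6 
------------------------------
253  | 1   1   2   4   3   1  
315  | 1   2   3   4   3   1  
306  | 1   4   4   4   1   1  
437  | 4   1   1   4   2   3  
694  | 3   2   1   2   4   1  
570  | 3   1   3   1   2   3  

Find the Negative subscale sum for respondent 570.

Respondent 570 raw: 3, 1, 3, 1, 2, 3.
Negative items: 1, 2, 4, 6.
Reverse-coded (reversed = (1+4) − raw = 5 − raw):
  item 1: 3
  item 2: 1
  item 4: 1
  item 6: 5 − 3 = 2
Sum = 3 + 1 + 1 + 2 = 7

7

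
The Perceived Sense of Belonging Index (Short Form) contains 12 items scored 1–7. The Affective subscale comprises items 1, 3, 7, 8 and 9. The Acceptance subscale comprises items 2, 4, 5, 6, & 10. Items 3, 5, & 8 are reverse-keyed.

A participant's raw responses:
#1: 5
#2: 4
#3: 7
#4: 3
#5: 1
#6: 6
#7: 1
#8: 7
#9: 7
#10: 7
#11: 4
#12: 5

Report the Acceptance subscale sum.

Acceptance items: 2, 4, 5, 6, 10.
Of these, item 5 is reverse-keyed; reverse-coded value = 8 − response.
  item 2: 4
  item 4: 3
  item 5: 8 − 1 = 7
  item 6: 6
  item 10: 7
Sum = 4 + 3 + 7 + 6 + 7 = 27

27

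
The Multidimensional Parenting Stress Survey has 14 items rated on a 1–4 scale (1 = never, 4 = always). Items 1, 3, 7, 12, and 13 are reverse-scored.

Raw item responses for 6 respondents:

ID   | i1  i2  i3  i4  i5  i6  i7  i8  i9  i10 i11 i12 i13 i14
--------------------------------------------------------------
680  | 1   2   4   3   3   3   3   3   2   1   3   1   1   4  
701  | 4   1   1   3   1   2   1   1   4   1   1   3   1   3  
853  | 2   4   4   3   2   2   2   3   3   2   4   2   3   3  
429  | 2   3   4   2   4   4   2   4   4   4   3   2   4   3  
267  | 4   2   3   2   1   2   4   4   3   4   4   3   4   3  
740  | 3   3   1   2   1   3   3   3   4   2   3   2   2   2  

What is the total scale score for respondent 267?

Respondent 267 raw: 4, 2, 3, 2, 1, 2, 4, 4, 3, 4, 4, 3, 4, 3.
Reverse-coded (on a 1–4 scale, reversed = 5 − raw):
  item 1: 5 − 4 = 1
  item 2: 2
  item 3: 5 − 3 = 2
  item 4: 2
  item 5: 1
  item 6: 2
  item 7: 5 − 4 = 1
  item 8: 4
  item 9: 3
  item 10: 4
  item 11: 4
  item 12: 5 − 3 = 2
  item 13: 5 − 4 = 1
  item 14: 3
Sum = 1 + 2 + 2 + 2 + 1 + 2 + 1 + 4 + 3 + 4 + 4 + 2 + 1 + 3 = 32

32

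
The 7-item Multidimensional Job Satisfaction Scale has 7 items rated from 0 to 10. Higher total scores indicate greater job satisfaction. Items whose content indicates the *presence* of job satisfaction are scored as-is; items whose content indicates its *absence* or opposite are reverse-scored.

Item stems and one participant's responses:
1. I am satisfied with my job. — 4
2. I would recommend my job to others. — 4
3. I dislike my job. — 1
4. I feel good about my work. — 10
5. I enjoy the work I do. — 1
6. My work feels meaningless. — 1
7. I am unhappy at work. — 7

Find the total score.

40

Items 3, 6, 7 describe the absence/opposite of job satisfaction → reverse-score.
reversed = (0+10) − raw = 10 − raw.
  item 1: 4
  item 2: 4
  item 3: 10 − 1 = 9
  item 4: 10
  item 5: 1
  item 6: 10 − 1 = 9
  item 7: 10 − 7 = 3
Total = 4 + 4 + 9 + 10 + 1 + 9 + 3 = 40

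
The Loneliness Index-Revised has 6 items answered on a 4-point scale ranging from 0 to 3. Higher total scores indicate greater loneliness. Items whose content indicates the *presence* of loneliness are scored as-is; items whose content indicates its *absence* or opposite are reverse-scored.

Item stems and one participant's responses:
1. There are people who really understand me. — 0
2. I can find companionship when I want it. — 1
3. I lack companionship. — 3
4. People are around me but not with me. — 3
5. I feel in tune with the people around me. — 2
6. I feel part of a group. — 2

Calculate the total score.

Items 1, 2, 5, 6 describe the absence/opposite of loneliness → reverse-score.
on a 0–3 scale, reversed = 3 − raw.
  item 1: 3 − 0 = 3
  item 2: 3 − 1 = 2
  item 3: 3
  item 4: 3
  item 5: 3 − 2 = 1
  item 6: 3 − 2 = 1
Total = 3 + 2 + 3 + 3 + 1 + 1 = 13

13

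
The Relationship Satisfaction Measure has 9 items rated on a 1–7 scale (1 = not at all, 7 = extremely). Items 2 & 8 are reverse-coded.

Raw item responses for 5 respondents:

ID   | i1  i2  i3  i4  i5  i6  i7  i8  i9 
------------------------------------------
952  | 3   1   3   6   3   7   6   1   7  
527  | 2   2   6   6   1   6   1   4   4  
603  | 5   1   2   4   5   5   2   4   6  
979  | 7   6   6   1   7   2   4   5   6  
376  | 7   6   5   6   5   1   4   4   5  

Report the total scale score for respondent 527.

36

Respondent 527 raw: 2, 2, 6, 6, 1, 6, 1, 4, 4.
Reverse-coded (reverse-coded value = 8 − response):
  item 1: 2
  item 2: 8 − 2 = 6
  item 3: 6
  item 4: 6
  item 5: 1
  item 6: 6
  item 7: 1
  item 8: 8 − 4 = 4
  item 9: 4
Sum = 2 + 6 + 6 + 6 + 1 + 6 + 1 + 4 + 4 = 36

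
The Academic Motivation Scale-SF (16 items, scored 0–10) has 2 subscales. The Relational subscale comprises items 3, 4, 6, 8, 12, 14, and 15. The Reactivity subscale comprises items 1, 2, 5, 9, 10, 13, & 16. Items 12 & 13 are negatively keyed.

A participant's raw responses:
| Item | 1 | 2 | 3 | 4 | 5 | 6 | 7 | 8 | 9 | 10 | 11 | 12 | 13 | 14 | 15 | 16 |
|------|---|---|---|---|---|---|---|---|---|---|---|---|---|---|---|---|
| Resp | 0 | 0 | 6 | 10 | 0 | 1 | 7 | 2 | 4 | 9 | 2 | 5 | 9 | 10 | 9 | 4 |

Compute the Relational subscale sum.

Relational items: 3, 4, 6, 8, 12, 14, 15.
Of these, item 12 is negatively keyed; reverse-coded value = 10 − response.
  item 3: 6
  item 4: 10
  item 6: 1
  item 8: 2
  item 12: 10 − 5 = 5
  item 14: 10
  item 15: 9
Sum = 6 + 10 + 1 + 2 + 5 + 10 + 9 = 43

43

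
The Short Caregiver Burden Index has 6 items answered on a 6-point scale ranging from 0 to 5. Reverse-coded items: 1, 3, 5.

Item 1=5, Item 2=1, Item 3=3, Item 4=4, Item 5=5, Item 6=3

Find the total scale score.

10

Reversing items 1, 3 and 5 with 5 − raw:
Total = (5−5) + 1 + (5−3) + 4 + (5−5) + 3
      = 0 + 1 + 2 + 4 + 0 + 3 = 10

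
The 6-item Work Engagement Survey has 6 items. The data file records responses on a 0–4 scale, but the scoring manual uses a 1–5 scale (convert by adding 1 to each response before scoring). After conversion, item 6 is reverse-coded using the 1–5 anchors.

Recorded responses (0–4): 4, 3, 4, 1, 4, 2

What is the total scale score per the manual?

Convert to 1–5: 5, 4, 5, 2, 5, 3
Reverse-coded (on a 1–5 scale, reversed = 6 − raw):
  item 6: 6 − 3 = 3
Scored: 5, 4, 5, 2, 5, 3
Total = 24

24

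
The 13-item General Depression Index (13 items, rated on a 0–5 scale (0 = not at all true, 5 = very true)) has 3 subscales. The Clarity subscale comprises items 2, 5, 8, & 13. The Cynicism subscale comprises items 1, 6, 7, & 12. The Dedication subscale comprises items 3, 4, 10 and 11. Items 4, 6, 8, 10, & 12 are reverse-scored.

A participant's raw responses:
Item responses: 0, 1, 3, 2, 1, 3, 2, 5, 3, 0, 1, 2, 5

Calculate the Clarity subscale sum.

7

Clarity items: 2, 5, 8, 13.
Of these, item 8 is reverse-scored; on a 0–5 scale, reversed = 5 − raw.
  item 2: 1
  item 5: 1
  item 8: 5 − 5 = 0
  item 13: 5
Sum = 1 + 1 + 0 + 5 = 7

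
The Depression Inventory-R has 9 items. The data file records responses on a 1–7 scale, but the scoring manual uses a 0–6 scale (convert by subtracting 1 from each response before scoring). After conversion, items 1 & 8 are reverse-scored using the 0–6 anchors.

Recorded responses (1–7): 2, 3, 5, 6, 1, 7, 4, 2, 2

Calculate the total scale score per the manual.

31

Convert to 0–6: 1, 2, 4, 5, 0, 6, 3, 1, 1
Reverse-coded (on a 0–6 scale, reversed = 6 − raw):
  item 1: 6 − 1 = 5
  item 8: 6 − 1 = 5
Scored: 5, 2, 4, 5, 0, 6, 3, 5, 1
Total = 31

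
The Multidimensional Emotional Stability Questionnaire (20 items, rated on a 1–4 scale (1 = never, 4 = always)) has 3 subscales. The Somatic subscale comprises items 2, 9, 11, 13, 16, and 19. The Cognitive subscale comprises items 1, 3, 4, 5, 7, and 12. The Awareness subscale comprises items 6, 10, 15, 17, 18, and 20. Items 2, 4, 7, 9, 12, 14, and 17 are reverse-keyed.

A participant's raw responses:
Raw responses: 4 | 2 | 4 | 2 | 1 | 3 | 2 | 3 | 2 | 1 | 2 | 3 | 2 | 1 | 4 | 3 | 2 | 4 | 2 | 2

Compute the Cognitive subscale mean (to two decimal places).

2.83

Cognitive items: 1, 3, 4, 5, 7, 12.
Of these, items 4, 7, & 12 are reverse-keyed; reverse-coded value = 5 − response.
  item 1: 4
  item 3: 4
  item 4: 5 − 2 = 3
  item 5: 1
  item 7: 5 − 2 = 3
  item 12: 5 − 3 = 2
Sum = 4 + 4 + 3 + 1 + 3 + 2 = 17
Mean = 17 / 6 = 2.83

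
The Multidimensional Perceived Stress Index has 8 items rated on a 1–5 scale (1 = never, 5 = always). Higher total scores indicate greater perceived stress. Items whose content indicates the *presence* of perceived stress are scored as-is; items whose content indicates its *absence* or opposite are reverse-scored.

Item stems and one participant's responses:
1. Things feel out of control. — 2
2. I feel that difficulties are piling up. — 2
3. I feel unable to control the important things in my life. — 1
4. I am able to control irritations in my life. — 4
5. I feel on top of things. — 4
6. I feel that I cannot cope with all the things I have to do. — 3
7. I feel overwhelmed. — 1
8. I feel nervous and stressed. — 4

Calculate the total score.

17

Items 4, 5 describe the absence/opposite of perceived stress → reverse-score.
on a 1–5 scale, reversed = 6 − raw.
  item 1: 2
  item 2: 2
  item 3: 1
  item 4: 6 − 4 = 2
  item 5: 6 − 4 = 2
  item 6: 3
  item 7: 1
  item 8: 4
Total = 2 + 2 + 1 + 2 + 2 + 3 + 1 + 4 = 17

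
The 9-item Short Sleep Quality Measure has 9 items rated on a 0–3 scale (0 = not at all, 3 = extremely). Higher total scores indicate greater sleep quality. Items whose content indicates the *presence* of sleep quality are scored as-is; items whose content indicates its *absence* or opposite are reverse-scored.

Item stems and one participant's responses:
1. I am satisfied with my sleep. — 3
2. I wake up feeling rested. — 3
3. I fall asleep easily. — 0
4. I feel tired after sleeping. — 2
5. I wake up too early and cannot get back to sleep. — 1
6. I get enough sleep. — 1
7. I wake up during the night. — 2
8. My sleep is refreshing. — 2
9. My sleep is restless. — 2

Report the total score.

14

Items 4, 5, 7, 9 describe the absence/opposite of sleep quality → reverse-score.
on a 0–3 scale, reversed = 3 − raw.
  item 1: 3
  item 2: 3
  item 3: 0
  item 4: 3 − 2 = 1
  item 5: 3 − 1 = 2
  item 6: 1
  item 7: 3 − 2 = 1
  item 8: 2
  item 9: 3 − 2 = 1
Total = 3 + 3 + 0 + 1 + 2 + 1 + 1 + 2 + 1 = 14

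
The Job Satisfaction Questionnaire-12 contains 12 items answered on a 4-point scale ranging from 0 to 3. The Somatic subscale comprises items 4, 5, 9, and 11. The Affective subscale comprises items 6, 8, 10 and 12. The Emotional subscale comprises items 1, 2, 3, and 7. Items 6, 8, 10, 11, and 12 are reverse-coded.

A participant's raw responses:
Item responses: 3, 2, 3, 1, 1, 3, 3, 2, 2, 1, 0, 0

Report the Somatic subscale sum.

7

Somatic items: 4, 5, 9, 11.
Of these, item 11 is reverse-coded; reverse-coded value = 3 − response.
  item 4: 1
  item 5: 1
  item 9: 2
  item 11: 3 − 0 = 3
Sum = 1 + 1 + 2 + 3 = 7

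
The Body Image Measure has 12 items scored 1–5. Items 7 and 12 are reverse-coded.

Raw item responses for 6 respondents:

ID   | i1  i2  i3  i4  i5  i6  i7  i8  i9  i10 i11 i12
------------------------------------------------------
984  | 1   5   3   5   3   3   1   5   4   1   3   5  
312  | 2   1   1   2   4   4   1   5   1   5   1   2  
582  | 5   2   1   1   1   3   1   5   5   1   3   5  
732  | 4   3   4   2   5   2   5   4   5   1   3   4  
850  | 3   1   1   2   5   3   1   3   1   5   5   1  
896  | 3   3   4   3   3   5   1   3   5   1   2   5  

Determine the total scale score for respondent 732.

Respondent 732 raw: 4, 3, 4, 2, 5, 2, 5, 4, 5, 1, 3, 4.
Reverse-coded (reversed = (1+5) − raw = 6 − raw):
  item 1: 4
  item 2: 3
  item 3: 4
  item 4: 2
  item 5: 5
  item 6: 2
  item 7: 6 − 5 = 1
  item 8: 4
  item 9: 5
  item 10: 1
  item 11: 3
  item 12: 6 − 4 = 2
Sum = 4 + 3 + 4 + 2 + 5 + 2 + 1 + 4 + 5 + 1 + 3 + 2 = 36

36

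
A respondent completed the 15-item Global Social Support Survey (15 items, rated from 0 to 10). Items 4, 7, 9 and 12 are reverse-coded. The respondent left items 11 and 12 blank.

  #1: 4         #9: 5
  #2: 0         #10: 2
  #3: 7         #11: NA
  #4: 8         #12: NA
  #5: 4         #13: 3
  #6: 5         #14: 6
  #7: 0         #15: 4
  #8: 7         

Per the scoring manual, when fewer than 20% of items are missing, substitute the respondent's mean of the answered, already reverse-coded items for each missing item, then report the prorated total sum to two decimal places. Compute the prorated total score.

Reverse-coded (reversed = (0+10) − raw = 10 − raw):
  item 4: 10 − 8 = 2
  item 7: 10 − 0 = 10
  item 9: 10 − 5 = 5
Completed scored items (13 of 15): 4, 0, 7, 2, 4, 5, 10, 7, 5, 2, 3, 6, 4; sum = 59.
Person mean = 59 / 13 ≈ 4.5385
Prorated total = (59 / 13) × 15 = 68.08 (to 2 dp)

68.08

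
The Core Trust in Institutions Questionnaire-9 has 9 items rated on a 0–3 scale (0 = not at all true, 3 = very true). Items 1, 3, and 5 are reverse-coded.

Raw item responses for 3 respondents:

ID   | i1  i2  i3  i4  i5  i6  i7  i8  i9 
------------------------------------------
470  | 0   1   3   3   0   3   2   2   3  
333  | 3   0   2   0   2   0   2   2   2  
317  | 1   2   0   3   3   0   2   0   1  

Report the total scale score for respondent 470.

20

Respondent 470 raw: 0, 1, 3, 3, 0, 3, 2, 2, 3.
Reverse-coded (on a 0–3 scale, reversed = 3 − raw):
  item 1: 3 − 0 = 3
  item 2: 1
  item 3: 3 − 3 = 0
  item 4: 3
  item 5: 3 − 0 = 3
  item 6: 3
  item 7: 2
  item 8: 2
  item 9: 3
Sum = 3 + 1 + 0 + 3 + 3 + 3 + 2 + 2 + 3 = 20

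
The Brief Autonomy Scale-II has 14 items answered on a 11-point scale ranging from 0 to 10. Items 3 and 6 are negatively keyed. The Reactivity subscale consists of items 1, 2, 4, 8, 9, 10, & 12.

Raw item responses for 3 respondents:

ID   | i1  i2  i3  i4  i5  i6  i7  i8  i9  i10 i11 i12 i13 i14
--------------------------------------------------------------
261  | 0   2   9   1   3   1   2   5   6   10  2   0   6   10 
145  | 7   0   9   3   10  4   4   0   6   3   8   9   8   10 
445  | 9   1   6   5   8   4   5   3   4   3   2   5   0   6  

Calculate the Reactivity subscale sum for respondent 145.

28

Respondent 145 raw: 7, 0, 9, 3, 10, 4, 4, 0, 6, 3, 8, 9, 8, 10.
Reactivity items: 1, 2, 4, 8, 9, 10, 12.
Reverse-coded (reversed = (0+10) − raw = 10 − raw):
  item 1: 7
  item 2: 0
  item 4: 3
  item 8: 0
  item 9: 6
  item 10: 3
  item 12: 9
Sum = 7 + 0 + 3 + 0 + 6 + 3 + 9 = 28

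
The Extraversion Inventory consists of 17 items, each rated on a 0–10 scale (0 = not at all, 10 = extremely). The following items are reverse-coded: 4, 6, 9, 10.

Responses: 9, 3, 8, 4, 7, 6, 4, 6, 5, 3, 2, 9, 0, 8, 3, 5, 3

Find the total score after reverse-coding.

89

Reverse-coded items use 10 − raw:
  item 4: 10 − 4 = 6
  item 6: 10 − 6 = 4
  item 9: 10 − 5 = 5
  item 10: 10 − 3 = 7
Scored responses: 9, 3, 8, 6, 7, 4, 4, 6, 5, 7, 2, 9, 0, 8, 3, 5, 3
Total = 9 + 3 + 8 + 6 + 7 + 4 + 4 + 6 + 5 + 7 + 2 + 9 + 0 + 8 + 3 + 5 + 3 = 89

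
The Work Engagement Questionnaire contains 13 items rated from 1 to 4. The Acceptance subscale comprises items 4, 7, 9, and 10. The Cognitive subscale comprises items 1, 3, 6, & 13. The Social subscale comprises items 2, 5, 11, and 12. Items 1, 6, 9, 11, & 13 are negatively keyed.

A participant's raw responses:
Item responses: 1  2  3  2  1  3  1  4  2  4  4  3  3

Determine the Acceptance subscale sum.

10

Acceptance items: 4, 7, 9, 10.
Of these, item 9 is negatively keyed; reversed = (1+4) − raw = 5 − raw.
  item 4: 2
  item 7: 1
  item 9: 5 − 2 = 3
  item 10: 4
Sum = 2 + 1 + 3 + 4 = 10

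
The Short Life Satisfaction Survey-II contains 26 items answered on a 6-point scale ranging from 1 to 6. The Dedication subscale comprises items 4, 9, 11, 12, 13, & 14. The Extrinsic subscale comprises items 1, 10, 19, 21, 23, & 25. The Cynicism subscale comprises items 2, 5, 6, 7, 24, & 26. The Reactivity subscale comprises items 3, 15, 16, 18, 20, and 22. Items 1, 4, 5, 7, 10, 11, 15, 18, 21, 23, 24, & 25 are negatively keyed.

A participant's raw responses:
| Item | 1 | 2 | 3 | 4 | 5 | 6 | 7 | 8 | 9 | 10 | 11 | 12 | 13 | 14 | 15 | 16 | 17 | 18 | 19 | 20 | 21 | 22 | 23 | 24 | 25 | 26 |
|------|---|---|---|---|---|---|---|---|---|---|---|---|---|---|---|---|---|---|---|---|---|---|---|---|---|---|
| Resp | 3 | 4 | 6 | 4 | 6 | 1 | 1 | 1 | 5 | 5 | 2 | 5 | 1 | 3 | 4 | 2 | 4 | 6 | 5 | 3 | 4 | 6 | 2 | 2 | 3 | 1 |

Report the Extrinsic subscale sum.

Extrinsic items: 1, 10, 19, 21, 23, 25.
Of these, items 1, 10, 21, 23, & 25 are negatively keyed; reverse-coded value = 7 − response.
  item 1: 7 − 3 = 4
  item 10: 7 − 5 = 2
  item 19: 5
  item 21: 7 − 4 = 3
  item 23: 7 − 2 = 5
  item 25: 7 − 3 = 4
Sum = 4 + 2 + 5 + 3 + 5 + 4 = 23

23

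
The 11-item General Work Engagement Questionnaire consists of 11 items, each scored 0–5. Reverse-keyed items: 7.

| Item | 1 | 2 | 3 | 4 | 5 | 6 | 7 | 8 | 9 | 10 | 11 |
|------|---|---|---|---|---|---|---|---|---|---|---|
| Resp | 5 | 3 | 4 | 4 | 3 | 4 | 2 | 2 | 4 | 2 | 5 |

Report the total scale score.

Reversing item 7 with 5 − raw:
Total = 5 + 3 + 4 + 4 + 3 + 4 + (5−2) + 2 + 4 + 2 + 5
      = 5 + 3 + 4 + 4 + 3 + 4 + 3 + 2 + 4 + 2 + 5 = 39

39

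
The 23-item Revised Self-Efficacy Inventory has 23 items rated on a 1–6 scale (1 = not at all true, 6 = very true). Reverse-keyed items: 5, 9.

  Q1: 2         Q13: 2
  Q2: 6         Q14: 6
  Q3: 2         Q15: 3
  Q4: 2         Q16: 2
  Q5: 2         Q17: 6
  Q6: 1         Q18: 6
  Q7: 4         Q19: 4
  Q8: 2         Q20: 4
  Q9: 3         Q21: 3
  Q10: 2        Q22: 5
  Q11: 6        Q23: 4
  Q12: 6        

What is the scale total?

87

Apply reverse scoring (reverse-coded value = 7 − response):
  item 5: 7 − 2 = 5
  item 9: 7 − 3 = 4
Scored items: 2, 6, 2, 2, 5, 1, 4, 2, 4, 2, 6, 6, 2, 6, 3, 2, 6, 6, 4, 4, 3, 5, 4
Total = 2 + 6 + 2 + 2 + 5 + 1 + 4 + 2 + 4 + 2 + 6 + 6 + 2 + 6 + 3 + 2 + 6 + 6 + 4 + 4 + 3 + 5 + 4 = 87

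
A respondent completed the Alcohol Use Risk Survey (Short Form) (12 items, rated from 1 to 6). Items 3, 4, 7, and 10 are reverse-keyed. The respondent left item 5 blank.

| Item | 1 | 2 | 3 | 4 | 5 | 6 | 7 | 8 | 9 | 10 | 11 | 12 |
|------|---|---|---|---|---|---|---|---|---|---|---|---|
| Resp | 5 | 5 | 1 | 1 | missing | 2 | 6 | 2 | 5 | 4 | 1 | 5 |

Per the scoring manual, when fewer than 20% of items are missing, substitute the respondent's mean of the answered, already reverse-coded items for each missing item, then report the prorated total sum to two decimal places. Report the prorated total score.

44.73

Reverse-coded (reversed = (1+6) − raw = 7 − raw):
  item 3: 7 − 1 = 6
  item 4: 7 − 1 = 6
  item 7: 7 − 6 = 1
  item 10: 7 − 4 = 3
Completed scored items (11 of 12): 5, 5, 6, 6, 2, 1, 2, 5, 3, 1, 5; sum = 41.
Person mean = 41 / 11 ≈ 3.7273
Prorated total = (41 / 11) × 12 = 44.73 (to 2 dp)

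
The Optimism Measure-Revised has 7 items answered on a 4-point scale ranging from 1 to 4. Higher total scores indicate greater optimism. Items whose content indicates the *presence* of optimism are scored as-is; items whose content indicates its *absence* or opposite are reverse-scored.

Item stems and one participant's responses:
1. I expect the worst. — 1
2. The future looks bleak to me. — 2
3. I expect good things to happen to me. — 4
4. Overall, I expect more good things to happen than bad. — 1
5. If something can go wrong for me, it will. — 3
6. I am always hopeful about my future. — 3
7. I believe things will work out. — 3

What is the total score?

20

Items 1, 2, 5 describe the absence/opposite of optimism → reverse-score.
on a 1–4 scale, reversed = 5 − raw.
  item 1: 5 − 1 = 4
  item 2: 5 − 2 = 3
  item 3: 4
  item 4: 1
  item 5: 5 − 3 = 2
  item 6: 3
  item 7: 3
Total = 4 + 3 + 4 + 1 + 2 + 3 + 3 = 20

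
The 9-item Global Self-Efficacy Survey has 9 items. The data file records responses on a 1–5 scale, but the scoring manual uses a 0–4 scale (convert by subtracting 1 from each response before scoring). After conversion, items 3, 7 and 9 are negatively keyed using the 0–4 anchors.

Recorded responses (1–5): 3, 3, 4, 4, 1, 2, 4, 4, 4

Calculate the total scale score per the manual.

Convert to 0–4: 2, 2, 3, 3, 0, 1, 3, 3, 3
Reverse-coded (reversed = (0+4) − raw = 4 − raw):
  item 3: 4 − 3 = 1
  item 7: 4 − 3 = 1
  item 9: 4 − 3 = 1
Scored: 2, 2, 1, 3, 0, 1, 1, 3, 1
Total = 14

14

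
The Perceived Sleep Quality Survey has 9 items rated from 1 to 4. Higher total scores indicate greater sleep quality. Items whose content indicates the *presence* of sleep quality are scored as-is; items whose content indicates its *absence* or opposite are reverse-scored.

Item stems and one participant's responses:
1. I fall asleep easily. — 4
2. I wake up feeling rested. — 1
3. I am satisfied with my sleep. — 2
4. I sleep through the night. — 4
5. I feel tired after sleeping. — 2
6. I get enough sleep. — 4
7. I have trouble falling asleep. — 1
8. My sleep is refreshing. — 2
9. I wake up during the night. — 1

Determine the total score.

Items 5, 7, 9 describe the absence/opposite of sleep quality → reverse-score.
reversed = (1+4) − raw = 5 − raw.
  item 1: 4
  item 2: 1
  item 3: 2
  item 4: 4
  item 5: 5 − 2 = 3
  item 6: 4
  item 7: 5 − 1 = 4
  item 8: 2
  item 9: 5 − 1 = 4
Total = 4 + 1 + 2 + 4 + 3 + 4 + 4 + 2 + 4 = 28

28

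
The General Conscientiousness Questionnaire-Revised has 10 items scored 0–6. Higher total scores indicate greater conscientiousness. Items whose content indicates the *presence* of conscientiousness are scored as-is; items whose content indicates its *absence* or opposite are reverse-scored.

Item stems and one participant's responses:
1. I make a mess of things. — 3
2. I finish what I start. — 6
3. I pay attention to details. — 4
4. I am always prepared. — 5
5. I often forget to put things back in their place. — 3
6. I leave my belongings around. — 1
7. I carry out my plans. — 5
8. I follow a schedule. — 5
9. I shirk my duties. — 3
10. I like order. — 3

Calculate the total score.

Items 1, 5, 6, 9 describe the absence/opposite of conscientiousness → reverse-score.
reverse-coded value = 6 − response.
  item 1: 6 − 3 = 3
  item 2: 6
  item 3: 4
  item 4: 5
  item 5: 6 − 3 = 3
  item 6: 6 − 1 = 5
  item 7: 5
  item 8: 5
  item 9: 6 − 3 = 3
  item 10: 3
Total = 3 + 6 + 4 + 5 + 3 + 5 + 5 + 5 + 3 + 3 = 42

42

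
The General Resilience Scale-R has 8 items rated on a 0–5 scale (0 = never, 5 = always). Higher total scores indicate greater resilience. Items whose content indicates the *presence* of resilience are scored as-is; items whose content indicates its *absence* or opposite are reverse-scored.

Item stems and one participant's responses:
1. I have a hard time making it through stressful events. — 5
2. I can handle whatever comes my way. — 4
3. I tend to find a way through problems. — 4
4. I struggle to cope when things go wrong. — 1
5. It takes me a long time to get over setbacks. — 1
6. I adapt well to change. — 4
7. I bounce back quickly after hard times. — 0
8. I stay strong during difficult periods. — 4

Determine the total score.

24

Items 1, 4, 5 describe the absence/opposite of resilience → reverse-score.
reversed = (0+5) − raw = 5 − raw.
  item 1: 5 − 5 = 0
  item 2: 4
  item 3: 4
  item 4: 5 − 1 = 4
  item 5: 5 − 1 = 4
  item 6: 4
  item 7: 0
  item 8: 4
Total = 0 + 4 + 4 + 4 + 4 + 4 + 0 + 4 = 24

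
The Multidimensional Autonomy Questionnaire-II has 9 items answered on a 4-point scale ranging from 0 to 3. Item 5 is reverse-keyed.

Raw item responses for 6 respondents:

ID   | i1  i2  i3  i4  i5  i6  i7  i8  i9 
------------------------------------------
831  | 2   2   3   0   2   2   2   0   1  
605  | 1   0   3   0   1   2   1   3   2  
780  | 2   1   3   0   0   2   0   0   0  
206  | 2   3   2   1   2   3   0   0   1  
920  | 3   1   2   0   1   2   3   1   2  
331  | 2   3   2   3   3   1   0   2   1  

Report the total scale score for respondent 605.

14

Respondent 605 raw: 1, 0, 3, 0, 1, 2, 1, 3, 2.
Reverse-coded (reverse-coded value = 3 − response):
  item 1: 1
  item 2: 0
  item 3: 3
  item 4: 0
  item 5: 3 − 1 = 2
  item 6: 2
  item 7: 1
  item 8: 3
  item 9: 2
Sum = 1 + 0 + 3 + 0 + 2 + 2 + 1 + 3 + 2 = 14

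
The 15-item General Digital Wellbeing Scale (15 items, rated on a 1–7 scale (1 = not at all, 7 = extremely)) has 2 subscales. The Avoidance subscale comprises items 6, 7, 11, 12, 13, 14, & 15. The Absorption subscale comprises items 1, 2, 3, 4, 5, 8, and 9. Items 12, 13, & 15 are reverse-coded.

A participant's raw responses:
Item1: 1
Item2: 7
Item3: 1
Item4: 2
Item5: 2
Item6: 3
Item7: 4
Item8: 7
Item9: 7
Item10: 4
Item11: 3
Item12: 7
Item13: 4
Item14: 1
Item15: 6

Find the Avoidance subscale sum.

Avoidance items: 6, 7, 11, 12, 13, 14, 15.
Of these, items 12, 13, & 15 are reverse-coded; reversed = (1+7) − raw = 8 − raw.
  item 6: 3
  item 7: 4
  item 11: 3
  item 12: 8 − 7 = 1
  item 13: 8 − 4 = 4
  item 14: 1
  item 15: 8 − 6 = 2
Sum = 3 + 4 + 3 + 1 + 4 + 1 + 2 = 18

18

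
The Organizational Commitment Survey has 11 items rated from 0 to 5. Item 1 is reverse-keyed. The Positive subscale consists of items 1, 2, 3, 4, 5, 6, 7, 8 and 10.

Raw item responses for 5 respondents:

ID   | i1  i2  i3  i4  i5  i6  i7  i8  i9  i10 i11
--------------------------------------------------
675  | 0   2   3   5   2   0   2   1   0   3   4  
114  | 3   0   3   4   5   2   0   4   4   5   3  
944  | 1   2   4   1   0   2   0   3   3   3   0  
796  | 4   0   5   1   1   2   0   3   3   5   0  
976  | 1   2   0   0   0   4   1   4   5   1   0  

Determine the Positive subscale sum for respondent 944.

19

Respondent 944 raw: 1, 2, 4, 1, 0, 2, 0, 3, 3, 3, 0.
Positive items: 1, 2, 3, 4, 5, 6, 7, 8, 10.
Reverse-coded (on a 0–5 scale, reversed = 5 − raw):
  item 1: 5 − 1 = 4
  item 2: 2
  item 3: 4
  item 4: 1
  item 5: 0
  item 6: 2
  item 7: 0
  item 8: 3
  item 10: 3
Sum = 4 + 2 + 4 + 1 + 0 + 2 + 0 + 3 + 3 = 19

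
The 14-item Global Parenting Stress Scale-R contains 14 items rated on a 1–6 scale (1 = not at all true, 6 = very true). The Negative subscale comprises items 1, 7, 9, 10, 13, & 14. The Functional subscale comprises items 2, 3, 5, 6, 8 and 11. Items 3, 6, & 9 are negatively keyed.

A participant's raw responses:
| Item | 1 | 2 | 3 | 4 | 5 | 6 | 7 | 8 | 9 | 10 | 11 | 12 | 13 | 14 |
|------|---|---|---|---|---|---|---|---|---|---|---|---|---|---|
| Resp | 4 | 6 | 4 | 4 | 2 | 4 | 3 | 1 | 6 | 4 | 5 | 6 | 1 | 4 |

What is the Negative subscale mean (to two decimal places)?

Negative items: 1, 7, 9, 10, 13, 14.
Of these, item 9 is negatively keyed; reverse-coded value = 7 − response.
  item 1: 4
  item 7: 3
  item 9: 7 − 6 = 1
  item 10: 4
  item 13: 1
  item 14: 4
Sum = 4 + 3 + 1 + 4 + 1 + 4 = 17
Mean = 17 / 6 = 2.83

2.83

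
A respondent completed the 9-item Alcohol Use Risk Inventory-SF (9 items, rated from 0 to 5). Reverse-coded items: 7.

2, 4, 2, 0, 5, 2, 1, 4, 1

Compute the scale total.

24

Apply reverse scoring (reversed = (0+5) − raw = 5 − raw):
  item 7: 5 − 1 = 4
Scored items: 2, 4, 2, 0, 5, 2, 4, 4, 1
Total = 2 + 4 + 2 + 0 + 5 + 2 + 4 + 4 + 1 = 24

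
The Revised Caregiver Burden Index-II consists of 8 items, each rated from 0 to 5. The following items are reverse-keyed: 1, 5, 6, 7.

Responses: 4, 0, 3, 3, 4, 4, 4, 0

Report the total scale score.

Reverse-coded items (reversed = (0+5) − raw = 5 − raw):
  item 1: 5 − 4 = 1
  item 5: 5 − 4 = 1
  item 6: 5 − 4 = 1
  item 7: 5 − 4 = 1
After reverse-coding: 1, 0, 3, 3, 1, 1, 1, 0
Total = 1 + 0 + 3 + 3 + 1 + 1 + 1 + 0 = 10

10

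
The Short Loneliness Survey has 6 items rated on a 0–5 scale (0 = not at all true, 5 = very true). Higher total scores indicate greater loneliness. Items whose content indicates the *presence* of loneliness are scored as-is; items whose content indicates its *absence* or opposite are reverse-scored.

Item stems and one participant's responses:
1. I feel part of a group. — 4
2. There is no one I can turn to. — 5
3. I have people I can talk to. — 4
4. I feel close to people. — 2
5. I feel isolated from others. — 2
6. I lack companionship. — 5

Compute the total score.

17

Items 1, 3, 4 describe the absence/opposite of loneliness → reverse-score.
on a 0–5 scale, reversed = 5 − raw.
  item 1: 5 − 4 = 1
  item 2: 5
  item 3: 5 − 4 = 1
  item 4: 5 − 2 = 3
  item 5: 2
  item 6: 5
Total = 1 + 5 + 1 + 3 + 2 + 5 = 17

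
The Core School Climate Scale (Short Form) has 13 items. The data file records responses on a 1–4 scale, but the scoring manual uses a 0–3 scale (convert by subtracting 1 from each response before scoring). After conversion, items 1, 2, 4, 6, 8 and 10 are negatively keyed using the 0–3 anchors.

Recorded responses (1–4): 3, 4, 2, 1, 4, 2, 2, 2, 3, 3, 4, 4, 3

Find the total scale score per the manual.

Convert to 0–3: 2, 3, 1, 0, 3, 1, 1, 1, 2, 2, 3, 3, 2
Reverse-coded (reverse-coded value = 3 − response):
  item 1: 3 − 2 = 1
  item 2: 3 − 3 = 0
  item 4: 3 − 0 = 3
  item 6: 3 − 1 = 2
  item 8: 3 − 1 = 2
  item 10: 3 − 2 = 1
Scored: 1, 0, 1, 3, 3, 2, 1, 2, 2, 1, 3, 3, 2
Total = 24

24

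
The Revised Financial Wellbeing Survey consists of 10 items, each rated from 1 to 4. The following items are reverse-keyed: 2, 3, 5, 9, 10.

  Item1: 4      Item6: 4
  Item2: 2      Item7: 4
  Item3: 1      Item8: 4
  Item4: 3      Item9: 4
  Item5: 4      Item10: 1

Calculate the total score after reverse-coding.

Reverse-coded items (reversed = (1+4) − raw = 5 − raw):
  item 2: 5 − 2 = 3
  item 3: 5 − 1 = 4
  item 5: 5 − 4 = 1
  item 9: 5 − 4 = 1
  item 10: 5 − 1 = 4
Scored items: 4, 3, 4, 3, 1, 4, 4, 4, 1, 4
Total = 4 + 3 + 4 + 3 + 1 + 4 + 4 + 4 + 1 + 4 = 32

32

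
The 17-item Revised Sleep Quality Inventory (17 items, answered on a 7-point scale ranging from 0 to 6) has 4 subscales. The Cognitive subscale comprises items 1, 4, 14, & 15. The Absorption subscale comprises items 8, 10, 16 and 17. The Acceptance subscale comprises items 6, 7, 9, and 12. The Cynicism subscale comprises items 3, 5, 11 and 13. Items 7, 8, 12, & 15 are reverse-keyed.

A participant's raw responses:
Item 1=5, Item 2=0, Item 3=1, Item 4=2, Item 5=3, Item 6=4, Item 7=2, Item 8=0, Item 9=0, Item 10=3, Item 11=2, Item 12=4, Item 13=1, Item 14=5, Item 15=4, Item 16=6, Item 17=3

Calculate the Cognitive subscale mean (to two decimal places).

3.50

Cognitive items: 1, 4, 14, 15.
Of these, item 15 is reverse-keyed; reverse-coded value = 6 − response.
  item 1: 5
  item 4: 2
  item 14: 5
  item 15: 6 − 4 = 2
Sum = 5 + 2 + 5 + 2 = 14
Mean = 14 / 4 = 3.50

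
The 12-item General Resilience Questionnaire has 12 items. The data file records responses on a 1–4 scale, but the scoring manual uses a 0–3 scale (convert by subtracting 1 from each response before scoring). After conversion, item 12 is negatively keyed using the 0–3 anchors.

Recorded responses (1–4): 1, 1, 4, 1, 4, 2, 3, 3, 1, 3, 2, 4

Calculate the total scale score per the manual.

14

Convert to 0–3: 0, 0, 3, 0, 3, 1, 2, 2, 0, 2, 1, 3
Reverse-coded (on a 0–3 scale, reversed = 3 − raw):
  item 12: 3 − 3 = 0
Scored: 0, 0, 3, 0, 3, 1, 2, 2, 0, 2, 1, 0
Total = 14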